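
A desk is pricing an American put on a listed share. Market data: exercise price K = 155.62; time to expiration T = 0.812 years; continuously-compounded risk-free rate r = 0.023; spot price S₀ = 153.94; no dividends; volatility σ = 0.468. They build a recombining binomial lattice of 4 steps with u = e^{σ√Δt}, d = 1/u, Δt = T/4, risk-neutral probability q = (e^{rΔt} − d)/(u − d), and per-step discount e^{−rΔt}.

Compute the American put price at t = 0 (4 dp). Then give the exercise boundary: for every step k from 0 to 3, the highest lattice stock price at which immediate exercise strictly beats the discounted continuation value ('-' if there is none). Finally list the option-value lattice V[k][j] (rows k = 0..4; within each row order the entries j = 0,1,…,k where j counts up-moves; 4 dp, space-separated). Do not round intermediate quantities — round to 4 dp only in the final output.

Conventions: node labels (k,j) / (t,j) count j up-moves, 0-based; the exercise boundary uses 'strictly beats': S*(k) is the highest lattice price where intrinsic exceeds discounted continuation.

price = 24.3855
boundary = - - 100.9720 124.6741
tree:
24.3855
37.2547 9.4353
54.6480 17.0925 0.4880
73.8440 30.9459 0.9055 0.0000
89.3907 54.6480 1.6800 0.0000 0.0000

Δt=0.20300  u=1.23474  d=0.80989  q=0.45849  discount=0.99534
step 4 (expiry): payoffs max(K−S,0) = 89.3907 54.6480 1.6800 0.0000 0.0000
step 3: (k=3,j=0): S=81.7760, K−S=73.8440, hold=73.1191 ⇒ V=73.8440 exercise | (k=3,j=1): S=124.6741, K−S=30.9459, hold=30.2210 ⇒ V=30.9459 exercise | (k=3,j=2): S=190.0758, K−S=0.0000, hold=0.9055 ⇒ V=0.9055 continue | (k=3,j=3): S=289.7859, K−S=0.0000, hold=0.0000 ⇒ V=0.0000 continue  boundary S*=124.6741
step 2: (k=2,j=0): S=100.9720, K−S=54.6480, hold=53.9231 ⇒ V=54.6480 exercise | (k=2,j=1): S=153.9400, K−S=1.6800, hold=17.0925 ⇒ V=17.0925 continue | (k=2,j=2): S=234.6940, K−S=0.0000, hold=0.4880 ⇒ V=0.4880 continue  boundary S*=100.9720
step 1: (k=1,j=0): S=124.6741, K−S=30.9459, hold=37.2547 ⇒ V=37.2547 continue | (k=1,j=1): S=190.0758, K−S=0.0000, hold=9.4353 ⇒ V=9.4353 continue  boundary S*=-
step 0: (k=0,j=0): S=153.9400, K−S=1.6800, hold=24.3855 ⇒ V=24.3855 continue  boundary S*=-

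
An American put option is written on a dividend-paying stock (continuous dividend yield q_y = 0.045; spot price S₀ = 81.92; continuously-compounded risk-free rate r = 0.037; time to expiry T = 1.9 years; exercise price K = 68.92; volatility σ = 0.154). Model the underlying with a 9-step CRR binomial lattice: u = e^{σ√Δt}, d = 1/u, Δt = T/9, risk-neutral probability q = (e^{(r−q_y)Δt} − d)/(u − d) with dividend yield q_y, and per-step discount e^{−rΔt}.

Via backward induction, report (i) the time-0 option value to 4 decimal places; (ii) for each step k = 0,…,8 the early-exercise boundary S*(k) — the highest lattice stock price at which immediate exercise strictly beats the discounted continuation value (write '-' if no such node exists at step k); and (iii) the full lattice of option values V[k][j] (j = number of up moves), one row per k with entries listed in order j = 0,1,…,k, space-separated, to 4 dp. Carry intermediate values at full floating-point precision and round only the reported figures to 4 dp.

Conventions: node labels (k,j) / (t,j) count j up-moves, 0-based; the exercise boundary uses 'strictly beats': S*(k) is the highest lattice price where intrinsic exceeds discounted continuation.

price = 2.0146
boundary = - - - - - - 53.5810 49.9207 53.5810
tree:
2.0146
3.0126 0.9247
4.4143 1.4847 0.3097
6.3168 2.3461 0.5395 0.0562
8.7906 3.6370 0.9318 0.1069 0.0000
11.8375 5.5067 1.5927 0.2034 0.0000 0.0000
15.3390 8.0928 2.6871 0.3871 0.0000 0.0000 0.0000
18.9993 11.4400 4.4593 0.7366 0.0000 0.0000 0.0000 0.0000
22.4095 15.3390 7.2410 1.4019 0.0000 0.0000 0.0000 0.0000 0.0000
25.5868 18.9993 11.4104 2.6678 0.0000 0.0000 0.0000 0.0000 0.0000 0.0000

Δt=0.21111, u=1.07332, d=0.93169, q=0.47040, disc=e^(-rΔt)=0.99222
k=9 terminal: V=max(K-S,0) → 25.5868 18.9993 11.4104 2.6678 0.0000 0.0000 0.0000 0.0000 0.0000 0.0000
k=8: j=0 S=46.5105 intr=22.4095 cont=22.3130 V=22.4095[EX]; j=1 S=53.5810 intr=15.3390 cont=15.3094 V=15.3390[EX]; j=2 S=61.7263 intr=7.1937 cont=7.2410 V=7.2410[hold]; j=3 S=71.1099 intr=0.0000 cont=1.4019 V=1.4019[hold]; j=4 S=81.9200 intr=0.0000 cont=0.0000 V=0.0000[hold]; j=5 S=94.3734 intr=0.0000 cont=0.0000 V=0.0000[hold]; j=6 S=108.7200 intr=0.0000 cont=0.0000 V=0.0000[hold]; j=7 S=125.2475 intr=0.0000 cont=0.0000 V=0.0000[hold]; j=8 S=144.2875 intr=0.0000 cont=0.0000 V=0.0000[hold]  S*(8)=53.5810
k=7: j=0 S=49.9207 intr=18.9993 cont=18.9350 V=18.9993[EX]; j=1 S=57.5096 intr=11.4104 cont=11.4400 V=11.4400[hold]; j=2 S=66.2522 intr=2.6678 cont=4.4593 V=4.4593[hold]; j=3 S=76.3238 intr=0.0000 cont=0.7366 V=0.7366[hold]; j=4 S=87.9265 intr=0.0000 cont=0.0000 V=0.0000[hold]; j=5 S=101.2930 intr=0.0000 cont=0.0000 V=0.0000[hold]; j=6 S=116.6915 intr=0.0000 cont=0.0000 V=0.0000[hold]; j=7 S=134.4309 intr=0.0000 cont=0.0000 V=0.0000[hold]  S*(7)=49.9207
k=6: j=0 S=53.5810 intr=15.3390 cont=15.3232 V=15.3390[EX]; j=1 S=61.7263 intr=7.1937 cont=8.0928 V=8.0928[hold]; j=2 S=71.1099 intr=0.0000 cont=2.6871 V=2.6871[hold]; j=3 S=81.9200 intr=0.0000 cont=0.3871 V=0.3871[hold]; j=4 S=94.3734 intr=0.0000 cont=0.0000 V=0.0000[hold]; j=5 S=108.7200 intr=0.0000 cont=0.0000 V=0.0000[hold]; j=6 S=125.2475 intr=0.0000 cont=0.0000 V=0.0000[hold]  S*(6)=53.5810
k=5: j=0 S=57.5096 intr=11.4104 cont=11.8375 V=11.8375[hold]; j=1 S=66.2522 intr=2.6678 cont=5.5067 V=5.5067[hold]; j=2 S=76.3238 intr=0.0000 cont=1.5927 V=1.5927[hold]; j=3 S=87.9265 intr=0.0000 cont=0.2034 V=0.2034[hold]; j=4 S=101.2930 intr=0.0000 cont=0.0000 V=0.0000[hold]; j=5 S=116.6915 intr=0.0000 cont=0.0000 V=0.0000[hold]  S*(5)=-
k=4: j=0 S=61.7263 intr=7.1937 cont=8.7906 V=8.7906[hold]; j=1 S=71.1099 intr=0.0000 cont=3.6370 V=3.6370[hold]; j=2 S=81.9200 intr=0.0000 cont=0.9318 V=0.9318[hold]; j=3 S=94.3734 intr=0.0000 cont=0.1069 V=0.1069[hold]; j=4 S=108.7200 intr=0.0000 cont=0.0000 V=0.0000[hold]  S*(4)=-
k=3: j=0 S=66.2522 intr=2.6678 cont=6.3168 V=6.3168[hold]; j=1 S=76.3238 intr=0.0000 cont=2.3461 V=2.3461[hold]; j=2 S=87.9265 intr=0.0000 cont=0.5395 V=0.5395[hold]; j=3 S=101.2930 intr=0.0000 cont=0.0562 V=0.0562[hold]  S*(3)=-
k=2: j=0 S=71.1099 intr=0.0000 cont=4.4143 V=4.4143[hold]; j=1 S=81.9200 intr=0.0000 cont=1.4847 V=1.4847[hold]; j=2 S=94.3734 intr=0.0000 cont=0.3097 V=0.3097[hold]  S*(2)=-
k=1: j=0 S=76.3238 intr=0.0000 cont=3.0126 V=3.0126[hold]; j=1 S=87.9265 intr=0.0000 cont=0.9247 V=0.9247[hold]  S*(1)=-
k=0: j=0 S=81.9200 intr=0.0000 cont=2.0146 V=2.0146[hold]  S*(0)=-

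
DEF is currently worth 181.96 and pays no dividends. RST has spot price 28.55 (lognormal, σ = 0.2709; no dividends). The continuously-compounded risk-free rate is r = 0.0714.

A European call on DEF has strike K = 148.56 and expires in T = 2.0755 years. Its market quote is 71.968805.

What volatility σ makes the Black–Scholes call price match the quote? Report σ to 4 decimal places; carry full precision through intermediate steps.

sigma = 0.4536

At σ = 0.4536 the Black–Scholes value reproduces the quote:
σ√T = 0.4536·√2.0755 = 0.653483
d₁ = (ln(S/K) + (r+σ²/2)T) / (σ√T) = (ln(181.96/148.56) + (0.0714+0.4536²/2)·2.0755) / 0.653483 = (0.202798 + 0.361711) / 0.653483 = 0.863846
d₂ = d₁ − σ√T = 0.863846 − 0.653483 = 0.210363
e^{−rT} = 0.862267
N(d₁) = 0.806164,  N(d₂) = 0.583308
V = S·N(d₁) − K·e^{−rT}·N(d₂) = 146.689554 − 74.720749 = 71.968805 (matching the quote); vega is positive throughout, so no other σ reproduces this price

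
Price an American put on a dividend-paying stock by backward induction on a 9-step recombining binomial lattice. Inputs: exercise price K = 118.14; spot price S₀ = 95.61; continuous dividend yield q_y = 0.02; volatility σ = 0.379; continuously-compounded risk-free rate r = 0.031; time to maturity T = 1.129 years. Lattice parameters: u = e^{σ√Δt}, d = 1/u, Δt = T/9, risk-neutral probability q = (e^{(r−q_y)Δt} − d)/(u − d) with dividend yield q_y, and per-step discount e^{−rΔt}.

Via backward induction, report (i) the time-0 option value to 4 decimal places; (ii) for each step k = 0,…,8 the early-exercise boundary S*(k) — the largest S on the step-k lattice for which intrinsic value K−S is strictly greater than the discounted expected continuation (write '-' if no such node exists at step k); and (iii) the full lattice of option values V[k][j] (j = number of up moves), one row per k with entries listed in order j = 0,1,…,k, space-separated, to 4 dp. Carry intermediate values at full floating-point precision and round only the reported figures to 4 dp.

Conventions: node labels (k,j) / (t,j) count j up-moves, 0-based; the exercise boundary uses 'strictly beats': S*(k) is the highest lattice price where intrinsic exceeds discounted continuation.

Δt=0.12544  u=1.14366  d=0.87438  q=0.47162  discount=0.99612
step 9 (expiry): payoffs max(K−S,0) = 89.5755 80.7787 69.2729 54.2238 34.5401 8.7945 0.0000 0.0000 0.0000 0.0000
step 8: (k=8,j=0): S=32.6681, K−S=85.4719, hold=85.0952 ⇒ V=85.4719 exercise | (k=8,j=1): S=42.7286, K−S=75.4114, hold=75.0599 ⇒ V=75.4114 exercise | (k=8,j=2): S=55.8874, K−S=62.2526, hold=61.9341 ⇒ V=62.2526 exercise | (k=8,j=3): S=73.0985, K−S=45.0415, hold=44.7661 ⇒ V=45.0415 exercise | (k=8,j=4): S=95.6100, K−S=22.5300, hold=22.3110 ⇒ V=22.5300 exercise | (k=8,j=5): S=125.0542, K−S=0.0000, hold=4.6288 ⇒ V=4.6288 continue | (k=8,j=6): S=163.5660, K−S=0.0000, hold=0.0000 ⇒ V=0.0000 continue | (k=8,j=7): S=213.9379, K−S=0.0000, hold=0.0000 ⇒ V=0.0000 continue | (k=8,j=8): S=279.8225, K−S=0.0000, hold=0.0000 ⇒ V=0.0000 continue  boundary S*=95.6100
step 7: (k=7,j=0): S=37.3613, K−S=80.7787, hold=80.4138 ⇒ V=80.7787 exercise | (k=7,j=1): S=48.8671, K−S=69.2729, hold=68.9369 ⇒ V=69.2729 exercise | (k=7,j=2): S=63.9162, K−S=54.2238, hold=53.9254 ⇒ V=54.2238 exercise | (k=7,j=3): S=83.5999, K−S=34.5401, hold=34.2910 ⇒ V=34.5401 exercise | (k=7,j=4): S=109.3455, K−S=8.7945, hold=14.0328 ⇒ V=14.0328 continue | (k=7,j=5): S=143.0196, K−S=0.0000, hold=2.4363 ⇒ V=2.4363 continue | (k=7,j=6): S=187.0641, K−S=0.0000, hold=0.0000 ⇒ V=0.0000 continue | (k=7,j=7): S=244.6725, K−S=0.0000, hold=0.0000 ⇒ V=0.0000 continue  boundary S*=83.5999
step 6: (k=6,j=0): S=42.7286, K−S=75.4114, hold=75.0599 ⇒ V=75.4114 exercise | (k=6,j=1): S=55.8874, K−S=62.2526, hold=61.9341 ⇒ V=62.2526 exercise | (k=6,j=2): S=73.0985, K−S=45.0415, hold=44.7661 ⇒ V=45.0415 exercise | (k=6,j=3): S=95.6100, K−S=22.5300, hold=24.7719 ⇒ V=24.7719 continue | (k=6,j=4): S=125.0542, K−S=0.0000, hold=8.5304 ⇒ V=8.5304 continue | (k=6,j=5): S=163.5660, K−S=0.0000, hold=1.2823 ⇒ V=1.2823 continue | (k=6,j=6): S=213.9379, K−S=0.0000, hold=0.0000 ⇒ V=0.0000 continue  boundary S*=73.0985
step 5: (k=5,j=0): S=48.8671, K−S=69.2729, hold=68.9369 ⇒ V=69.2729 exercise | (k=5,j=1): S=63.9162, K−S=54.2238, hold=53.9254 ⇒ V=54.2238 exercise | (k=5,j=2): S=83.5999, K−S=34.5401, hold=35.3442 ⇒ V=35.3442 continue | (k=5,j=3): S=109.3455, K−S=8.7945, hold=17.0457 ⇒ V=17.0457 continue | (k=5,j=4): S=143.0196, K−S=0.0000, hold=5.0922 ⇒ V=5.0922 continue | (k=5,j=5): S=187.0641, K−S=0.0000, hold=0.6749 ⇒ V=0.6749 continue  boundary S*=63.9162
step 4: (k=4,j=0): S=55.8874, K−S=62.2526, hold=61.9341 ⇒ V=62.2526 exercise | (k=4,j=1): S=73.0985, K−S=45.0415, hold=45.1439 ⇒ V=45.1439 continue | (k=4,j=2): S=95.6100, K−S=22.5300, hold=26.6106 ⇒ V=26.6106 continue | (k=4,j=3): S=125.0542, K−S=0.0000, hold=11.3639 ⇒ V=11.3639 continue | (k=4,j=4): S=163.5660, K−S=0.0000, hold=2.9972 ⇒ V=2.9972 continue  boundary S*=55.8874
step 3: (k=3,j=0): S=63.9162, K−S=54.2238, hold=53.9735 ⇒ V=54.2238 exercise | (k=3,j=1): S=83.5999, K−S=34.5401, hold=36.2620 ⇒ V=36.2620 continue | (k=3,j=2): S=109.3455, K−S=8.7945, hold=19.3446 ⇒ V=19.3446 continue | (k=3,j=3): S=143.0196, K−S=0.0000, hold=7.3892 ⇒ V=7.3892 continue  boundary S*=63.9162
step 2: (k=2,j=0): S=73.0985, K−S=45.0415, hold=45.5751 ⇒ V=45.5751 continue | (k=2,j=1): S=95.6100, K−S=22.5300, hold=28.1736 ⇒ V=28.1736 continue | (k=2,j=2): S=125.0542, K−S=0.0000, hold=13.6530 ⇒ V=13.6530 continue  boundary S*=-
step 1: (k=1,j=0): S=83.5999, K−S=34.5401, hold=37.2232 ⇒ V=37.2232 continue | (k=1,j=1): S=109.3455, K−S=8.7945, hold=21.2427 ⇒ V=21.2427 continue  boundary S*=-
step 0: (k=0,j=0): S=95.6100, K−S=22.5300, hold=29.5712 ⇒ V=29.5712 continue  boundary S*=-

price = 29.5712
boundary = - - - 63.9162 55.8874 63.9162 73.0985 83.5999 95.6100
tree:
29.5712
37.2232 21.2427
45.5751 28.1736 13.6530
54.2238 36.2620 19.3446 7.3892
62.2526 45.1439 26.6106 11.3639 2.9972
69.2729 54.2238 35.3442 17.0457 5.0922 0.6749
75.4114 62.2526 45.0415 24.7719 8.5304 1.2823 0.0000
80.7787 69.2729 54.2238 34.5401 14.0328 2.4363 0.0000 0.0000
85.4719 75.4114 62.2526 45.0415 22.5300 4.6288 0.0000 0.0000 0.0000
89.5755 80.7787 69.2729 54.2238 34.5401 8.7945 0.0000 0.0000 0.0000 0.0000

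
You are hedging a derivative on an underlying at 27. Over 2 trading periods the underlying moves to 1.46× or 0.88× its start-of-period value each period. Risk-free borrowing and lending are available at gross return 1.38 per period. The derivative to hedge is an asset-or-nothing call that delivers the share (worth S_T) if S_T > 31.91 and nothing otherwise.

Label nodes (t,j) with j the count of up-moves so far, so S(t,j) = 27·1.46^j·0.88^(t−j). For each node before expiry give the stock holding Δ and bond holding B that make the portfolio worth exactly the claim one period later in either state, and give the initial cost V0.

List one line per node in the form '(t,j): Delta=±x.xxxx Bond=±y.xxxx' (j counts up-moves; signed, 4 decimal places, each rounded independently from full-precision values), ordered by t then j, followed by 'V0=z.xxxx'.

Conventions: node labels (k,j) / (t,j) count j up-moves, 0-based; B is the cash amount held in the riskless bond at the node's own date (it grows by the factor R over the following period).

(0,0): Delta=1.1335 Bond=-3.8120
(1,0): Delta=2.5172 Bond=-38.1395
(1,1): Delta=1.0000 Bond=0.0000
V0=26.7911

Since d<R<u, set p* = (R−d)/(u−d) = 0.8621; price each node as the discounted p*-expectation of its children.
Terminal payoffs: V(2,0)=0.0000, V(2,1)=34.6896, V(2,2)=57.5532
Node (1,0) S=23.7600: V=(p*·34.6896+(1−p*)·0.0000)/1.38=21.6702; Δ=(34.6896−0.0000)/(34.6896−20.9088)=2.5172; B=V−Δ·S=-38.1395
Node (1,1) S=39.4200: V=(p*·57.5532+(1−p*)·34.6896)/1.38=39.4200; Δ=(57.5532−34.6896)/(57.5532−34.6896)=1.0000; B=V−Δ·S=0.0000
Node (0,0) S=27.0000: V=(p*·39.4200+(1−p*)·21.6702)/1.38=26.7911; Δ=(39.4200−21.6702)/(39.4200−23.7600)=1.1335; B=V−Δ·S=-3.8120
Sanity check at the root: Δ(0,0)·S0 + B(0,0) reproduces V0 = 26.7911.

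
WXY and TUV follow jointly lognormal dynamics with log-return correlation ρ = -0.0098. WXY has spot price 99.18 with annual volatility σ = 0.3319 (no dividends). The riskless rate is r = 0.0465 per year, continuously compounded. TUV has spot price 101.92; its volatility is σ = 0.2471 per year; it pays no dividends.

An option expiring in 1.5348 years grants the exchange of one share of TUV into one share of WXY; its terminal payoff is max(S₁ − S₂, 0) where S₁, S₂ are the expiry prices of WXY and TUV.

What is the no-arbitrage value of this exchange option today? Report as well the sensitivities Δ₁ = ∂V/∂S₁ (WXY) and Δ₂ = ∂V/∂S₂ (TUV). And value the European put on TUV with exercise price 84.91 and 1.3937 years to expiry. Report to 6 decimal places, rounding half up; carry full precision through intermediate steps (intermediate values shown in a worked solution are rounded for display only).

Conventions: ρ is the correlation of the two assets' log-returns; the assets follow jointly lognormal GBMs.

exchange price = 19.091374
Δ1 = 0.581057
Δ2 = -0.378119
price(TUV put K=84.91) = 2.880575

σ_eff = √(σ₁² + σ₂² − 2ρσ₁σ₂) = √(0.3319² + 0.2471² − 2·-0.0098·0.3319·0.2471) = 0.415720
d₁ = (ln(S₁/S₂) + (q₂ − q₁ + σ_eff²/2)T) / (σ_eff√T) = (ln(99.18/101.92) + (0.0 − 0.0 + 0.086412)·1.5348) / 0.515024 = 0.204598
d₂ = d₁ − σ_eff√T = 0.204598 − 0.515024 = -0.310426
N(d₁) = 0.581057,  N(d₂) = 0.378119
V = S₁·e^{−q₁T}·N(d₁) − S₂·e^{−q₂T}·N(d₂) = 57.629229 − 38.537856 = 19.091374
Δ₁ = e^{−q₁T}·N(d₁) = 0.581057;  Δ₂ = −e^{−q₂T}·N(d₂) = -0.378119
[vanilla: TUV put K=84.91]
σ√T = 0.2471·√1.3937 = 0.291714
d₁ = (ln(S/K) + (r+σ²/2)T) / (σ√T) = (ln(101.92/84.91) + (0.0465+0.2471²/2)·1.3937) / 0.291714 = (0.182596 + 0.107356) / 0.291714 = 0.993959
d₂ = d₁ − σ√T = 0.993959 − 0.291714 = 0.702245
e^{−rT} = 0.937248
N(−d₁) = 0.160121,  N(−d₂) = 0.241263
price = K·e^{−rT}·N(−d₂) − S·N(−d₁) = 19.200142 − 16.319567 = 2.880575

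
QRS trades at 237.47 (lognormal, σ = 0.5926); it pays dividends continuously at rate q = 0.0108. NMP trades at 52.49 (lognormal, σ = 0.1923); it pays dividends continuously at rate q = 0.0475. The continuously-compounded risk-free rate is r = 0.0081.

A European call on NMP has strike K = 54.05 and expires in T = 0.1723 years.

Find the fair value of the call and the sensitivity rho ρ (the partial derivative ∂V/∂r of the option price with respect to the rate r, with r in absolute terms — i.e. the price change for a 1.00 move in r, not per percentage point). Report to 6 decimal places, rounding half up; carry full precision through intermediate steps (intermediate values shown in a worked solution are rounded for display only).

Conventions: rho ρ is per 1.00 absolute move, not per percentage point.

price = 0.901053
ρ = 2.896048

σ√T = 0.1923·√0.1723 = 0.079822
d₁ = (ln(S/K) + (r−q+σ²/2)T) / (σ√T) = (ln(52.49/54.05) + (0.0081−0.0475+0.1923²/2)·0.1723) / 0.079822 = (-0.029287 − 0.003603) / 0.079822 = -0.412039
d₂ = d₁ − σ√T = -0.412039 − 0.079822 = -0.491861
e^{−rT} = 0.998605
e^{−qT} = 0.991849
N(d₁) = 0.340155,  N(d₂) = 0.311409
Call price V = S·e^{−qT}·N(d₁) − K·e^{−rT}·N(d₂) = 17.709227 − 16.808175 = 0.901053
ρ = K·T·e^{−rT}·N(d₂) = 2.896048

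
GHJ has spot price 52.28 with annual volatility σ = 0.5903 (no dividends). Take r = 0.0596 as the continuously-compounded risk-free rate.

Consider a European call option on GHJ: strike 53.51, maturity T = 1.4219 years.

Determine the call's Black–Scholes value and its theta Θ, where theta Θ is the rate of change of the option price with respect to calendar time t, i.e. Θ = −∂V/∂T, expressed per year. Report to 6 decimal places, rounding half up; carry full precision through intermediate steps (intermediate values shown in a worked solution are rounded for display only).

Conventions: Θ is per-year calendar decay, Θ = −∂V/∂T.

price = 15.564453
Θ = -5.846878

σ√T = 0.5903·√1.4219 = 0.703894
d₁ = (ln(S/K) + (r+σ²/2)T) / (σ√T) = (ln(52.28/53.51) + (0.0596+0.5903²/2)·1.4219) / 0.703894 = (-0.023255 + 0.332479) / 0.703894 = 0.439305
d₂ = d₁ − σ√T = 0.439305 − 0.703894 = -0.264589
e^{−rT} = 0.918746
N(d₁) = 0.669780,  N(d₂) = 0.395663
Call price V = S·N(d₁) − K·e^{−rT}·N(d₂) = 35.016079 − 19.451626 = 15.564453
φ(d₁) = (1/√(2π))·e^{−d₁²/2} = 0.362246
Θ = −S·φ(d₁)·σ/(2√T) − r·K·e^{−rT}·N(d₂) = −4.687561 − 1.159317 = -5.846878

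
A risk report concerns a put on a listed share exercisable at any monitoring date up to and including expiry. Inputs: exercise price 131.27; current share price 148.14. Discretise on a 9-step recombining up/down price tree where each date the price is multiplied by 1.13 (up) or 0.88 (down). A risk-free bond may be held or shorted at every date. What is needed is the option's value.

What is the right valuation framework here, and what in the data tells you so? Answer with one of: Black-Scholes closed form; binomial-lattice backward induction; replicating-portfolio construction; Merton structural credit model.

framework: binomial-lattice backward induction

Key observation: an American put (K = 131.27, S₀ = 148.14) on a 9-date tree has no closed form — the optimal stopping decision is embedded and must be resolved recursively from expiry.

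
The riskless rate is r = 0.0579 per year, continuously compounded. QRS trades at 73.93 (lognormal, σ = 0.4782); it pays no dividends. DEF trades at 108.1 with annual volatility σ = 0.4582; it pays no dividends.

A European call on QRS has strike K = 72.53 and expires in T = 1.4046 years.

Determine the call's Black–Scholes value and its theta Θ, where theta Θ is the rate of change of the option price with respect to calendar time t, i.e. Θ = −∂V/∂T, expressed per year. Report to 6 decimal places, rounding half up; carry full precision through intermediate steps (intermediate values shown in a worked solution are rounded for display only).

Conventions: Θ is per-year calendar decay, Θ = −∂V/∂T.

price = 19.478041
Θ = -7.123485

σ√T = 0.4782·√1.4046 = 0.566743
d₁ = (ln(S/K) + (r+σ²/2)T) / (σ√T) = (ln(73.93/72.53) + (0.0579+0.4782²/2)·1.4046) / 0.566743 = (0.019118 + 0.241925) / 0.566743 = 0.460603
d₂ = d₁ − σ√T = 0.460603 − 0.566743 = -0.106140
e^{−rT} = 0.921893
N(d₁) = 0.677458,  N(d₂) = 0.457736
Call price V = S·N(d₁) − K·e^{−rT}·N(d₂) = 50.084491 − 30.606450 = 19.478041
φ(d₁) = (1/√(2π))·e^{−d₁²/2} = 0.358791
Θ = −S·φ(d₁)·σ/(2√T) − r·K·e^{−rT}·N(d₂) = −5.351372 − 1.772113 = -7.123485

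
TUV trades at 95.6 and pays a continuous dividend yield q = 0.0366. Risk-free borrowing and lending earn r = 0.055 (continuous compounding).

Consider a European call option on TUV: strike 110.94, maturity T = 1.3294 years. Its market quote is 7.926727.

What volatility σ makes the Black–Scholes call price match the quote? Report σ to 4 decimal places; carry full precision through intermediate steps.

At σ = 0.2947 the Black–Scholes value reproduces the quote:
σ√T = 0.2947·√1.3294 = 0.339788
d₁ = (ln(S/K) + (r−q+σ²/2)T) / (σ√T) = (ln(95.6/110.94) + (0.055−0.0366+0.2947²/2)·1.3294) / 0.339788 = (-0.148817 + 0.082189) / 0.339788 = -0.196086
d₂ = d₁ − σ√T = -0.196086 − 0.339788 = -0.535874
e^{−rT} = 0.929492
e^{−qT} = 0.952509
N(d₁) = 0.422271,  N(d₂) = 0.296023
V = S·e^{−qT}·N(d₁) − K·e^{−rT}·N(d₂) = 38.451949 − 30.525223 = 7.926727 (equal to the quote); since ∂V/∂σ > 0 for all σ, the implied volatility is unique

sigma = 0.2947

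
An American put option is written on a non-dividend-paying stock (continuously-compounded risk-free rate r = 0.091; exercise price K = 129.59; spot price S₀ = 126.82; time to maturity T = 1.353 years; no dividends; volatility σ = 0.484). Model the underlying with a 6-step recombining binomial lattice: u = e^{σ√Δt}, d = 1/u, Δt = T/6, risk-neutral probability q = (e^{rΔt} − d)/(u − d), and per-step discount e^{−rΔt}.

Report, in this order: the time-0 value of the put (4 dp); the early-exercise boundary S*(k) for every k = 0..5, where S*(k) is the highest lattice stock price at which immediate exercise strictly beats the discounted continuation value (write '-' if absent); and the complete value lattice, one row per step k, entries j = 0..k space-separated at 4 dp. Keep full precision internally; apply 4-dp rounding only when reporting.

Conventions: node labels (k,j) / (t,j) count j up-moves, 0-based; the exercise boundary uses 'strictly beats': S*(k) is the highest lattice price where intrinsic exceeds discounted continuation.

params: Δt=0.22550 u=1.25839 d=0.79466 q=0.48750 e^(-rΔt)=0.97969
t_6 payoffs: 97.6535 79.0167 49.5044 2.7700 0.0000 0.0000 0.0000
t_5: node(5,0) S=40.1888 payoff=89.4012 vs cont=86.7691 → 89.4012 [stop]  node(5,1) S=63.6411 payoff=65.9489 vs cont=63.3167 → 65.9489 [stop]  node(5,2) S=100.7792 payoff=28.8108 vs cont=26.1786 → 28.8108 [stop]  node(5,3) S=159.5895 payoff=0.0000 vs cont=1.3908 → 1.3908 [wait]  node(5,4) S=252.7189 payoff=0.0000 vs cont=0.0000 → 0.0000 [wait]  node(5,5) S=400.1943 payoff=0.0000 vs cont=0.0000 → 0.0000 [wait]  ⇒ S*(5)=100.7792
t_4: node(4,0) S=50.5733 payoff=79.0167 vs cont=76.3846 → 79.0167 [stop]  node(4,1) S=80.0856 payoff=49.5044 vs cont=46.8722 → 49.5044 [stop]  node(4,2) S=126.8200 payoff=2.7700 vs cont=15.1298 → 15.1298 [wait]  node(4,3) S=200.8265 payoff=0.0000 vs cont=0.6983 → 0.6983 [wait]  node(4,4) S=318.0199 payoff=0.0000 vs cont=0.0000 → 0.0000 [wait]  ⇒ S*(4)=80.0856
t_3: node(3,0) S=63.6411 payoff=65.9489 vs cont=63.3167 → 65.9489 [stop]  node(3,1) S=100.7792 payoff=28.8108 vs cont=32.0816 → 32.0816 [wait]  node(3,2) S=159.5895 payoff=0.0000 vs cont=7.9300 → 7.9300 [wait]  node(3,3) S=252.7189 payoff=0.0000 vs cont=0.3506 → 0.3506 [wait]  ⇒ S*(3)=63.6411
t_2: node(2,0) S=80.0856 payoff=49.5044 vs cont=48.4344 → 49.5044 [stop]  node(2,1) S=126.8200 payoff=2.7700 vs cont=19.8952 → 19.8952 [wait]  node(2,2) S=200.8265 payoff=0.0000 vs cont=4.1490 → 4.1490 [wait]  ⇒ S*(2)=80.0856
t_1: node(1,0) S=100.7792 payoff=28.8108 vs cont=34.3576 → 34.3576 [wait]  node(1,1) S=159.5895 payoff=0.0000 vs cont=11.9708 → 11.9708 [wait]  ⇒ S*(1)=-
t_0: node(0,0) S=126.8200 payoff=2.7700 vs cont=22.9678 → 22.9678 [wait]  ⇒ S*(0)=-

price = 22.9678
boundary = - - 80.0856 63.6411 80.0856 100.7792
tree:
22.9678
34.3576 11.9708
49.5044 19.8952 4.1490
65.9489 32.0816 7.9300 0.3506
79.0167 49.5044 15.1298 0.6983 0.0000
89.4012 65.9489 28.8108 1.3908 0.0000 0.0000
97.6535 79.0167 49.5044 2.7700 0.0000 0.0000 0.0000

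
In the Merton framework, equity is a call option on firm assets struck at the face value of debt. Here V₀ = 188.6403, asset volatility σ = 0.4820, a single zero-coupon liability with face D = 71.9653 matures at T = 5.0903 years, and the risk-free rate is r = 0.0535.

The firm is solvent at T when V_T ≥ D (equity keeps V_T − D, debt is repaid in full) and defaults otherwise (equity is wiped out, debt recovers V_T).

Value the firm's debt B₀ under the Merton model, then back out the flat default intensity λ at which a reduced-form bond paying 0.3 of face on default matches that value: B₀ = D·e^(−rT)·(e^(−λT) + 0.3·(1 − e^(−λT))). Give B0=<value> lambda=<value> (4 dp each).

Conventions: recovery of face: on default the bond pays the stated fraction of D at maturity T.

Apply the equity-as-call identities (strike 71.9653, horizon 5.0903 years):
d₁ = [ln(V₀/D) + (r + σ²/2)T] / (σ√T)
   = [ln(188.6403/71.9653) + (0.0535 + 0.5·0.4820²)·5.0903] / (0.4820·√5.0903)
   = [0.963658 + 0.863630] / 1.087474 = 1.680306
d₂ = d₁ − σ√T = 1.680306 − 1.087474 = 0.592832
N(d₁) = 0.953551,  N(d₂) = 0.723353,  e^(−rT) = 0.761602
E₀ = V₀·N(d₁) − D·e^(−rT)·N(d₂)
   = 188.6403·0.953551 − 71.9653·0.761602·0.723353 = 140.231949
B₀ = V₀ − E₀ = 188.6403 − 140.231949 = 48.408351
e^(−λT) = (B₀·e^(rT)/D − 0.3)/(1 − 0.3) = (48.4084·1.313022/71.9653 − 0.3)/0.7 = 0.83317307
λ = −ln(0.83317307)/5.0903 = 0.035855

B0=48.4084 lambda=0.0359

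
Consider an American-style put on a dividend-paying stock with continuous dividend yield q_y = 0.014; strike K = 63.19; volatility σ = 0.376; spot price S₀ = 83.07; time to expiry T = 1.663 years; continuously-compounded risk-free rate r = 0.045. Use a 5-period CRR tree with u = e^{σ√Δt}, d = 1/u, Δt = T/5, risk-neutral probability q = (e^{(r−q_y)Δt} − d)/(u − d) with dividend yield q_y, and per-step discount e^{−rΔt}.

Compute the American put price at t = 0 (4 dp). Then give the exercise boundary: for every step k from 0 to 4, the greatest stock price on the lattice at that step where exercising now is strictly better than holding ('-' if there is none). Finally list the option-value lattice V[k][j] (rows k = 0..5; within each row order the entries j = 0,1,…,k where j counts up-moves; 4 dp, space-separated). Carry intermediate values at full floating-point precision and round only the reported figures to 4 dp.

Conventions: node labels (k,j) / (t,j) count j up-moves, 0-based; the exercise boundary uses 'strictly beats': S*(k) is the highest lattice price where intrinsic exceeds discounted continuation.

price = 4.8817
boundary = - - - 43.3432 34.8936
tree:
4.8817
8.0352 1.4782
12.8746 2.8296 0.0000
19.8468 5.4165 0.0000 0.0000
28.2964 10.3682 0.0000 0.0000 0.0000
35.0987 19.8468 0.0000 0.0000 0.0000 0.0000

params: Δt=0.33260 u=1.24215 d=0.80505 q=0.46971 e^(-rΔt)=0.98514
t_5 payoffs: 35.0987 19.8468 0.0000 0.0000 0.0000 0.0000
t_4: node(4,0) S=34.8936 payoff=28.2964 vs cont=27.5197 → 28.2964 [stop]  node(4,1) S=53.8388 payoff=9.3512 vs cont=10.3682 → 10.3682 [wait]  node(4,2) S=83.0700 payoff=0.0000 vs cont=0.0000 → 0.0000 [wait]  node(4,3) S=128.1720 payoff=0.0000 vs cont=0.0000 → 0.0000 [wait]  node(4,4) S=197.7617 payoff=0.0000 vs cont=0.0000 → 0.0000 [wait]  ⇒ S*(4)=34.8936
t_3: node(3,0) S=43.3432 payoff=19.8468 vs cont=19.5800 → 19.8468 [stop]  node(3,1) S=66.8759 payoff=0.0000 vs cont=5.4165 → 5.4165 [wait]  node(3,2) S=103.1855 payoff=0.0000 vs cont=0.0000 → 0.0000 [wait]  node(3,3) S=159.2090 payoff=0.0000 vs cont=0.0000 → 0.0000 [wait]  ⇒ S*(3)=43.3432
t_2: node(2,0) S=53.8388 payoff=9.3512 vs cont=12.8746 → 12.8746 [wait]  node(2,1) S=83.0700 payoff=0.0000 vs cont=2.8296 → 2.8296 [wait]  node(2,2) S=128.1720 payoff=0.0000 vs cont=0.0000 → 0.0000 [wait]  ⇒ S*(2)=-
t_1: node(1,0) S=66.8759 payoff=0.0000 vs cont=8.0352 → 8.0352 [wait]  node(1,1) S=103.1855 payoff=0.0000 vs cont=1.4782 → 1.4782 [wait]  ⇒ S*(1)=-
t_0: node(0,0) S=83.0700 payoff=0.0000 vs cont=4.8817 → 4.8817 [wait]  ⇒ S*(0)=-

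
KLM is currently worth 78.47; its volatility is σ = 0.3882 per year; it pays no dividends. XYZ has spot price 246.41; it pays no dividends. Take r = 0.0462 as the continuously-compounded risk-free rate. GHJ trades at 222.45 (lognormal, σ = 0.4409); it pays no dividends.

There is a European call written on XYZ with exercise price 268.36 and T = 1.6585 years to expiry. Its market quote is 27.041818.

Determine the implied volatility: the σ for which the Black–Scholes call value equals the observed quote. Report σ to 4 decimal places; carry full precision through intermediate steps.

sigma = 0.2218

At σ = 0.2218 the Black–Scholes value reproduces the quote:
σ√T = 0.2218·√1.6585 = 0.285640
d₁ = (ln(S/K) + (r+σ²/2)T) / (σ√T) = (ln(246.41/268.36) + (0.0462+0.2218²/2)·1.6585) / 0.285640 = (-0.085333 + 0.117418) / 0.285640 = 0.112328
d₂ = d₁ − σ√T = 0.112328 − 0.285640 = -0.173312
e^{−rT} = 0.926239
N(d₁) = 0.544718,  N(d₂) = 0.431203
V = S·N(d₁) − K·e^{−rT}·N(d₂) = 134.224015 − 107.182197 = 27.041818 (the observed quote) — the price is monotone increasing in volatility, hence this σ is the only solution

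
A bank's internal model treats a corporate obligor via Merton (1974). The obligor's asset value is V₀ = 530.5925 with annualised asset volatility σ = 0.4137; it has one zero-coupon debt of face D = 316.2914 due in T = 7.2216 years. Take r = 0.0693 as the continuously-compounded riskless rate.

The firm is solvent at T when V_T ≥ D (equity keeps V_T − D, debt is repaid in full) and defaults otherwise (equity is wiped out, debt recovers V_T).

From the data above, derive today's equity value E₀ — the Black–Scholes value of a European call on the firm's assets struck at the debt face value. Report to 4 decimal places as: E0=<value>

E0=370.3291

With assets at 530.5925 and a single debt payment of 316.2914 at 7.2216 years:
d₁ = [ln(V₀/D) + (r + σ²/2)T] / (σ√T)
   = [ln(530.5925/316.2914) + (0.0693 + 0.5·0.4137²)·7.2216] / (0.4137·√7.2216)
   = [0.517330 + 1.118437] / 1.111737 = 1.471361
d₂ = d₁ − σ√T = 1.471361 − 1.111737 = 0.359624
N(d₁) = 0.929403,  N(d₂) = 0.640436,  e^(−rT) = 0.606254
E₀ = V₀·N(d₁) − D·e^(−rT)·N(d₂)
   = 530.5925·0.929403 − 316.2914·0.606254·0.640436 = 370.329056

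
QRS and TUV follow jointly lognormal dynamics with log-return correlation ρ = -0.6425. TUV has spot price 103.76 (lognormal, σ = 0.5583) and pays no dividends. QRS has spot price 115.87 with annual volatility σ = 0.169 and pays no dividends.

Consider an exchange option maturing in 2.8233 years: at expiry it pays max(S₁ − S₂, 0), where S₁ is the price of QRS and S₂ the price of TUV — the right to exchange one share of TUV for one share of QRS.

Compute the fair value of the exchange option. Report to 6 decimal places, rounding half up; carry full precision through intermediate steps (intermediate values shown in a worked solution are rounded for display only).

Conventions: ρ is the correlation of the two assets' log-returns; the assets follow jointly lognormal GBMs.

σ_eff = √(σ₁² + σ₂² − 2ρσ₁σ₂) = √(0.169² + 0.5583² − 2·-0.6425·0.169·0.5583) = 0.679340
d₁ = (ln(S₁/S₂) + (q₂ − q₁ + σ_eff²/2)T) / (σ_eff√T) = (ln(115.87/103.76) + (0.0 − 0.0 + 0.230752)·2.8233) / 1.141473 = 0.667444
d₂ = d₁ − σ_eff√T = 0.667444 − 1.141473 = -0.474030
N(d₁) = 0.747756,  N(d₂) = 0.317739
V = S₁·e^{−q₁T}·N(d₁) − S₂·e^{−q₂T}·N(d₂) = 86.642441 − 32.968630 = 53.673811
Key observation: no risk-free rate is needed — with the second asset as numeraire the exchange option is a call on the ratio S₁/S₂, and r cancels out of the value.

exchange price = 53.673811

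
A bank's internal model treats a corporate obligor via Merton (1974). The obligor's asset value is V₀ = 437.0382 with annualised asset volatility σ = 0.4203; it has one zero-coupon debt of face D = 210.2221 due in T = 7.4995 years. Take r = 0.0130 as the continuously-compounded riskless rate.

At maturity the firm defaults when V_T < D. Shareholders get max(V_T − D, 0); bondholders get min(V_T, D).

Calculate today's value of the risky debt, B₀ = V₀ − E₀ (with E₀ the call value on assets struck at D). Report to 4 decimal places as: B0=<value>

Apply the equity-as-call identities (strike 210.2221, horizon 7.4995 years):
d₁ = [ln(V₀/D) + (r + σ²/2)T] / (σ√T)
   = [ln(437.0382/210.2221) + (0.0130 + 0.5·0.4203²)·7.4995] / (0.4203·√7.4995)
   = [0.731856 + 0.759895] / 1.151001 = 1.296047
d₂ = d₁ − σ√T = 1.296047 − 1.151001 = 0.145046
N(d₁) = 0.902520,  N(d₂) = 0.557663,  e^(−rT) = 0.907108
E₀ = V₀·N(d₁) − D·e^(−rT)·N(d₂)
   = 437.0382·0.902520 − 210.2221·0.907108·0.557663 = 288.092793
B₀ = V₀ − E₀ = 437.0382 − 288.092793 = 148.945407

B0=148.9454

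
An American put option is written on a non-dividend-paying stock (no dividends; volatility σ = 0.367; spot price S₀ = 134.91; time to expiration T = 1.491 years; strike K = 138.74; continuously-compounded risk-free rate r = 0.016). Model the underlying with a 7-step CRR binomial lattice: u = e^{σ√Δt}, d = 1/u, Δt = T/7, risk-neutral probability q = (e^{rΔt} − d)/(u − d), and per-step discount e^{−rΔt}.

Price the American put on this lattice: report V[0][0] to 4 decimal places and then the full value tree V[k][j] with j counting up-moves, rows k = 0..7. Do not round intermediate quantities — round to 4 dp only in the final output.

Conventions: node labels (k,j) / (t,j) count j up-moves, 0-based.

price = 25.3677
tree:
25.3677
34.5394 15.1180
45.5045 22.3161 7.0388
57.7285 31.9290 11.5420 1.9668
70.2219 43.9356 18.5017 3.7081 0.0000
80.8977 57.5757 28.7375 6.9911 0.0000 0.0000
89.9101 70.2219 42.5955 13.1807 0.0000 0.0000 0.0000
97.5183 80.8977 57.5757 24.8503 0.0000 0.0000 0.0000 0.0000

Δt=0.21300, u=1.18457, d=0.84419, q=0.46779, disc=e^(-rΔt)=0.99660
k=7 terminal: V=max(K-S,0) → 97.5183 80.8977 57.5757 24.8503 0.0000 0.0000 0.0000 0.0000
k=6: j=0 S=48.8299 intr=89.9101 cont=89.4381 V=89.9101[EX]; j=1 S=68.5181 intr=70.2219 cont=69.7499 V=70.2219[EX]; j=2 S=96.1445 intr=42.5955 cont=42.1234 V=42.5955[EX]; j=3 S=134.9100 intr=3.8300 cont=13.1807 V=13.1807[hold]; j=4 S=189.3057 intr=0.0000 cont=0.0000 V=0.0000[hold]; j=5 S=265.6337 intr=0.0000 cont=0.0000 V=0.0000[hold]; j=6 S=372.7371 intr=0.0000 cont=0.0000 V=0.0000[hold]
k=5: j=0 S=57.8423 intr=80.8977 cont=80.4257 V=80.8977[EX]; j=1 S=81.1643 intr=57.5757 cont=57.1037 V=57.5757[EX]; j=2 S=113.8897 intr=24.8503 cont=28.7375 V=28.7375[hold]; j=3 S=159.8100 intr=0.0000 cont=6.9911 V=6.9911[hold]; j=4 S=224.2453 intr=0.0000 cont=0.0000 V=0.0000[hold]; j=5 S=314.6609 intr=0.0000 cont=0.0000 V=0.0000[hold]
k=4: j=0 S=68.5181 intr=70.2219 cont=69.7499 V=70.2219[EX]; j=1 S=96.1445 intr=42.5955 cont=43.9356 V=43.9356[hold]; j=2 S=134.9100 intr=3.8300 cont=18.5017 V=18.5017[hold]; j=3 S=189.3057 intr=0.0000 cont=3.7081 V=3.7081[hold]; j=4 S=265.6337 intr=0.0000 cont=0.0000 V=0.0000[hold]
k=3: j=0 S=81.1643 intr=57.5757 cont=57.7285 V=57.7285[hold]; j=1 S=113.8897 intr=24.8503 cont=31.9290 V=31.9290[hold]; j=2 S=159.8100 intr=0.0000 cont=11.5420 V=11.5420[hold]; j=3 S=224.2453 intr=0.0000 cont=1.9668 V=1.9668[hold]
k=2: j=0 S=96.1445 intr=42.5955 cont=45.5045 V=45.5045[hold]; j=1 S=134.9100 intr=3.8300 cont=22.3161 V=22.3161[hold]; j=2 S=189.3057 intr=0.0000 cont=7.0388 V=7.0388[hold]
k=1: j=0 S=113.8897 intr=24.8503 cont=34.5394 V=34.5394[hold]; j=1 S=159.8100 intr=0.0000 cont=15.1180 V=15.1180[hold]
k=0: j=0 S=134.9100 intr=3.8300 cont=25.3677 V=25.3677[hold]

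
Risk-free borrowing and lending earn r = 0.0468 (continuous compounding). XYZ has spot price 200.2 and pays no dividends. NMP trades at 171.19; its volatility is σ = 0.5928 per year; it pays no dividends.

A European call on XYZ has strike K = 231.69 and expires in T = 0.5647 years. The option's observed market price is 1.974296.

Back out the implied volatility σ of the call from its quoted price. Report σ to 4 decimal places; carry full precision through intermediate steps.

sigma = 0.1555

At σ = 0.1555 the Black–Scholes value reproduces the quote:
σ√T = 0.1555·√0.5647 = 0.116853
d₁ = (ln(S/K) + (r+σ²/2)T) / (σ√T) = (ln(200.2/231.69) + (0.0468+0.1555²/2)·0.5647) / 0.116853 = (-0.146083 + 0.033255) / 0.116853 = -0.965558
d₂ = d₁ − σ√T = -0.965558 − 0.116853 = -1.082410
e^{−rT} = 0.973918
N(d₁) = 0.167133,  N(d₂) = 0.139535
V = S·N(d₁) − K·e^{−rT}·N(d₂) = 33.459987 − 31.485691 = 1.974296 (equal to the quote); since ∂V/∂σ > 0 for all σ, the implied volatility is unique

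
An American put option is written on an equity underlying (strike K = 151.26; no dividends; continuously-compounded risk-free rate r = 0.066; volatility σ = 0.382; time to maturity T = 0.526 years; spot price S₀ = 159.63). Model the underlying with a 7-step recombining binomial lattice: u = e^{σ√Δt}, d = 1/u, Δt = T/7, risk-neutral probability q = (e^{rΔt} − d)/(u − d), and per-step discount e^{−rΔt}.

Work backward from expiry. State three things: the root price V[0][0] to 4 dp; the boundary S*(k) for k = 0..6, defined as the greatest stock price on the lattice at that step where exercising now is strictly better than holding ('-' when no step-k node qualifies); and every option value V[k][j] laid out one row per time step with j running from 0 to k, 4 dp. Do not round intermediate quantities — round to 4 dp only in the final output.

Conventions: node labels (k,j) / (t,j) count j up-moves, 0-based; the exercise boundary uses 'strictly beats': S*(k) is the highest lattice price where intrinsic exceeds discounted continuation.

Δt=0.07514  u=1.11039  d=0.90058  q=0.49754  discount=0.99505
step 7 (expiry): payoffs max(K−S,0) = 74.5635 56.6952 34.6640 7.5002 0.0000 0.0000 0.0000 0.0000
step 6: (k=6,j=0): S=85.1633, K−S=66.0967, hold=65.3484 ⇒ V=66.0967 exercise | (k=6,j=1): S=105.0042, K−S=46.2558, hold=45.5075 ⇒ V=46.2558 exercise | (k=6,j=2): S=129.4674, K−S=21.7926, hold=21.0443 ⇒ V=21.7926 exercise | (k=6,j=3): S=159.6300, K−S=0.0000, hold=3.7499 ⇒ V=3.7499 continue | (k=6,j=4): S=196.8196, K−S=0.0000, hold=0.0000 ⇒ V=0.0000 continue | (k=6,j=5): S=242.6735, K−S=0.0000, hold=0.0000 ⇒ V=0.0000 continue | (k=6,j=6): S=299.2102, K−S=0.0000, hold=0.0000 ⇒ V=0.0000 continue  boundary S*=129.4674
step 5: (k=5,j=0): S=94.5648, K−S=56.6952, hold=55.9469 ⇒ V=56.6952 exercise | (k=5,j=1): S=116.5960, K−S=34.6640, hold=33.9157 ⇒ V=34.6640 exercise | (k=5,j=2): S=143.7598, K−S=7.5002, hold=12.7522 ⇒ V=12.7522 continue | (k=5,j=3): S=177.2521, K−S=0.0000, hold=1.8748 ⇒ V=1.8748 continue | (k=5,j=4): S=218.5473, K−S=0.0000, hold=0.0000 ⇒ V=0.0000 continue | (k=5,j=5): S=269.4631, K−S=0.0000, hold=0.0000 ⇒ V=0.0000 continue  boundary S*=116.5960
step 4: (k=4,j=0): S=105.0042, K−S=46.2558, hold=45.5075 ⇒ V=46.2558 exercise | (k=4,j=1): S=129.4674, K−S=21.7926, hold=23.6444 ⇒ V=23.6444 continue | (k=4,j=2): S=159.6300, K−S=0.0000, hold=7.3039 ⇒ V=7.3039 continue | (k=4,j=3): S=196.8196, K−S=0.0000, hold=0.9374 ⇒ V=0.9374 continue | (k=4,j=4): S=242.6735, K−S=0.0000, hold=0.0000 ⇒ V=0.0000 continue  boundary S*=105.0042
step 3: (k=3,j=0): S=116.5960, K−S=34.6640, hold=34.8325 ⇒ V=34.8325 continue | (k=3,j=1): S=143.7598, K−S=7.5002, hold=15.4376 ⇒ V=15.4376 continue | (k=3,j=2): S=177.2521, K−S=0.0000, hold=4.1158 ⇒ V=4.1158 continue | (k=3,j=3): S=218.5473, K−S=0.0000, hold=0.4687 ⇒ V=0.4687 continue  boundary S*=-
step 2: (k=2,j=0): S=129.4674, K−S=21.7926, hold=25.0582 ⇒ V=25.0582 continue | (k=2,j=1): S=159.6300, K−S=0.0000, hold=9.7561 ⇒ V=9.7561 continue | (k=2,j=2): S=196.8196, K−S=0.0000, hold=2.2898 ⇒ V=2.2898 continue  boundary S*=-
step 1: (k=1,j=0): S=143.7598, K−S=7.5002, hold=17.3584 ⇒ V=17.3584 continue | (k=1,j=1): S=177.2521, K−S=0.0000, hold=6.0114 ⇒ V=6.0114 continue  boundary S*=-
step 0: (k=0,j=0): S=159.6300, K−S=0.0000, hold=11.6549 ⇒ V=11.6549 continue  boundary S*=-

price = 11.6549
boundary = - - - - 105.0042 116.5960 129.4674
tree:
11.6549
17.3584 6.0114
25.0582 9.7561 2.2898
34.8325 15.4376 4.1158 0.4687
46.2558 23.6444 7.3039 0.9374 0.0000
56.6952 34.6640 12.7522 1.8748 0.0000 0.0000
66.0967 46.2558 21.7926 3.7499 0.0000 0.0000 0.0000
74.5635 56.6952 34.6640 7.5002 0.0000 0.0000 0.0000 0.0000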